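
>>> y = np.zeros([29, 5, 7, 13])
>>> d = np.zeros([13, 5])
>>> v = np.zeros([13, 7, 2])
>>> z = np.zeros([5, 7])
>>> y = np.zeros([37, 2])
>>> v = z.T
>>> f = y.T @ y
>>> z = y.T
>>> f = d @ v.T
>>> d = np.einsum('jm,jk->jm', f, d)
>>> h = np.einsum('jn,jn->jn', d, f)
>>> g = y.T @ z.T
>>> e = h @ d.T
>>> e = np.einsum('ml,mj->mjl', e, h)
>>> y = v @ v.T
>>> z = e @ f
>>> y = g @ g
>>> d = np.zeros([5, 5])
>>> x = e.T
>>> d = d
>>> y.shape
(2, 2)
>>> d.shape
(5, 5)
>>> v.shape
(7, 5)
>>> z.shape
(13, 7, 7)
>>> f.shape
(13, 7)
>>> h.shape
(13, 7)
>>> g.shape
(2, 2)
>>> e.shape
(13, 7, 13)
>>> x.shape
(13, 7, 13)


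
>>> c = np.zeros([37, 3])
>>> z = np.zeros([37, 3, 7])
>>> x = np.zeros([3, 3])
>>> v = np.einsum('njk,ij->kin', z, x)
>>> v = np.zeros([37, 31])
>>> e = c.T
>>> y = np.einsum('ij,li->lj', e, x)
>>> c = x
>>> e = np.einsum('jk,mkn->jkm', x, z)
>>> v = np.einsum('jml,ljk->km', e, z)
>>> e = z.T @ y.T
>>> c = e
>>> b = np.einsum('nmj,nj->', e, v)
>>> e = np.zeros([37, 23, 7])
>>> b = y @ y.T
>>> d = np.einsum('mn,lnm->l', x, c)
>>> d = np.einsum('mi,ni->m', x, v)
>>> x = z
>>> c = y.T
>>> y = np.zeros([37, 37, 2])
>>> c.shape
(37, 3)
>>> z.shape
(37, 3, 7)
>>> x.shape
(37, 3, 7)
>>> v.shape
(7, 3)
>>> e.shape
(37, 23, 7)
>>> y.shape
(37, 37, 2)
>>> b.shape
(3, 3)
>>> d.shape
(3,)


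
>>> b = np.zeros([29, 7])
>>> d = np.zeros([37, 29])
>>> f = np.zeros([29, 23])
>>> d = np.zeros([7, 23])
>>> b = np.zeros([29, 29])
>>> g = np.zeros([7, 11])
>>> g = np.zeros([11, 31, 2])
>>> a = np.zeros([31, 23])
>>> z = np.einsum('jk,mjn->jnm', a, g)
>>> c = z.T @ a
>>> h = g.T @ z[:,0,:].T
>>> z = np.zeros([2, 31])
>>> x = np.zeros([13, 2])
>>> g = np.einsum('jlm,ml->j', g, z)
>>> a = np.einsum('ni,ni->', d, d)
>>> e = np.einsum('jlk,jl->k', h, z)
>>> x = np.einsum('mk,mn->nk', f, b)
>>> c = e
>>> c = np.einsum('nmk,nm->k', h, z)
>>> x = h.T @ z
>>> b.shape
(29, 29)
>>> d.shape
(7, 23)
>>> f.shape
(29, 23)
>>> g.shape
(11,)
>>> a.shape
()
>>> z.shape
(2, 31)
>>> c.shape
(31,)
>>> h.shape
(2, 31, 31)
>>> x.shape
(31, 31, 31)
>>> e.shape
(31,)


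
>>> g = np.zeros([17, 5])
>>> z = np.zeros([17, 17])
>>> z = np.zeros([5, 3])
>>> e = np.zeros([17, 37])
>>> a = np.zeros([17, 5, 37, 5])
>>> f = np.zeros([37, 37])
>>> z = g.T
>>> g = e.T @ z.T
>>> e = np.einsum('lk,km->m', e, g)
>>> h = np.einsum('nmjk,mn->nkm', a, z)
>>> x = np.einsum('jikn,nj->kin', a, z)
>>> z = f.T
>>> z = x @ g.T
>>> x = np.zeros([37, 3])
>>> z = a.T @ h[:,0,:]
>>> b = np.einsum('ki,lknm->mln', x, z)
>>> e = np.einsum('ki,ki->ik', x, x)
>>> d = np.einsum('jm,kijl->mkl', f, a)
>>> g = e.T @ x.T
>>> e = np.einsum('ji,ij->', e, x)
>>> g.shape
(37, 37)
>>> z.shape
(5, 37, 5, 5)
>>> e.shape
()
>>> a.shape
(17, 5, 37, 5)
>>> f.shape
(37, 37)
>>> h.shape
(17, 5, 5)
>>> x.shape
(37, 3)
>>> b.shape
(5, 5, 5)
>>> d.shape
(37, 17, 5)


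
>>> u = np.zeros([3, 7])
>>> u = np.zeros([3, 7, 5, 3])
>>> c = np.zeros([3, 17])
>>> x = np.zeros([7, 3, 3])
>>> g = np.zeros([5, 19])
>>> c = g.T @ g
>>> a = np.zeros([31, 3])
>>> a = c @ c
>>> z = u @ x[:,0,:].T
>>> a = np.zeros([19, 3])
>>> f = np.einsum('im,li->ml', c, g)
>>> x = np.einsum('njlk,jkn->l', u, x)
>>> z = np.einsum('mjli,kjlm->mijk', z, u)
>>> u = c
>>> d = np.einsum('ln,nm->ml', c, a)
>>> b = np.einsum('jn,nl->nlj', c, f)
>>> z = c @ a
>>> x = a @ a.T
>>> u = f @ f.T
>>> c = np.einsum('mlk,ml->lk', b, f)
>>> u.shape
(19, 19)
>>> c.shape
(5, 19)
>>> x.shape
(19, 19)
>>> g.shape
(5, 19)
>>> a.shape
(19, 3)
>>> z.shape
(19, 3)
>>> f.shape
(19, 5)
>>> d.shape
(3, 19)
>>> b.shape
(19, 5, 19)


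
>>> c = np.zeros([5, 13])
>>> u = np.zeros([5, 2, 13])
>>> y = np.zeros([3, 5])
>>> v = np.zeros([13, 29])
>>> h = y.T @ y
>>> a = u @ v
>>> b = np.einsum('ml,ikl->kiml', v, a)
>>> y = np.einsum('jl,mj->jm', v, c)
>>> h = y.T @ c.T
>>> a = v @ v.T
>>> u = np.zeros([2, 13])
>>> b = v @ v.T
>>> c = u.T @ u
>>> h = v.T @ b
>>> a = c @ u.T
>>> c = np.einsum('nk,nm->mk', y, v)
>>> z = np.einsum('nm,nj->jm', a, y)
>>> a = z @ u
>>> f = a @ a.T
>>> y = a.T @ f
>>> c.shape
(29, 5)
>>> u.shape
(2, 13)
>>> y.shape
(13, 5)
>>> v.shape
(13, 29)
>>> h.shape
(29, 13)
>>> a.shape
(5, 13)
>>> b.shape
(13, 13)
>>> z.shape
(5, 2)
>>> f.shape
(5, 5)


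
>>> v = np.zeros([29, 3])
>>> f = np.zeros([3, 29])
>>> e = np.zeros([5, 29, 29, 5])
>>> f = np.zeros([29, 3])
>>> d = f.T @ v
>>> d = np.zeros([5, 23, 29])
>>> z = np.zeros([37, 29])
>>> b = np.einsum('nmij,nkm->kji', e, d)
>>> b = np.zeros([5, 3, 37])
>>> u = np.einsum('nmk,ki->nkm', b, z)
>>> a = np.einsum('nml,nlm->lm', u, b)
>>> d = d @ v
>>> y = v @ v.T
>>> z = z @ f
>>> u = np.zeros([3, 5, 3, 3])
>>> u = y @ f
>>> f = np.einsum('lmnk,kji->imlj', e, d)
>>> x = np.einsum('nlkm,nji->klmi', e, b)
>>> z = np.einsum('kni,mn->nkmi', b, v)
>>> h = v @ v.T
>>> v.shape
(29, 3)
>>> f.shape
(3, 29, 5, 23)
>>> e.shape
(5, 29, 29, 5)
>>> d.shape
(5, 23, 3)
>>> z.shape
(3, 5, 29, 37)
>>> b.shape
(5, 3, 37)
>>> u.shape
(29, 3)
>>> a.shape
(3, 37)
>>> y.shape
(29, 29)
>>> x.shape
(29, 29, 5, 37)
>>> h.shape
(29, 29)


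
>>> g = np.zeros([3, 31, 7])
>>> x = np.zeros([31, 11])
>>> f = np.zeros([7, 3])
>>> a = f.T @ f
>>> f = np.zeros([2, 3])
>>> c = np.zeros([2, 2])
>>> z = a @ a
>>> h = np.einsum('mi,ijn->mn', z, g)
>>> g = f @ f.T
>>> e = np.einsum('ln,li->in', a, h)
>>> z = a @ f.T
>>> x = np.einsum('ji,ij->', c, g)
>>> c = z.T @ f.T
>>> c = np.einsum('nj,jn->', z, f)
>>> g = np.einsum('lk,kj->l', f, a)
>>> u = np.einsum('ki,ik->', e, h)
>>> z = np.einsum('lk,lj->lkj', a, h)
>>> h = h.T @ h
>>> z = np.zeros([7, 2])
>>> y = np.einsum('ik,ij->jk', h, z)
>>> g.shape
(2,)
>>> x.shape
()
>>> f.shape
(2, 3)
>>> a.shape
(3, 3)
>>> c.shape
()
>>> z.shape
(7, 2)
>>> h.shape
(7, 7)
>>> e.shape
(7, 3)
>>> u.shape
()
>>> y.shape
(2, 7)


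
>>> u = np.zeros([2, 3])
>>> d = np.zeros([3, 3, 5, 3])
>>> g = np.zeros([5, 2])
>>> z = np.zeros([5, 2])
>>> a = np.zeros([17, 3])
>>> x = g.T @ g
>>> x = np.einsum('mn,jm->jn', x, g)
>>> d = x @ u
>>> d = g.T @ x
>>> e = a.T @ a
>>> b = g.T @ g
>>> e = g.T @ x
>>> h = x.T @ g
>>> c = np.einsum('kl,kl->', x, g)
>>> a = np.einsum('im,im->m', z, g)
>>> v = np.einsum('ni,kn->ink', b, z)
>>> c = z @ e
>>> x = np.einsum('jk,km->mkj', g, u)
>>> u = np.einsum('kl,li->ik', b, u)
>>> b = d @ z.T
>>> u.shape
(3, 2)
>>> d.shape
(2, 2)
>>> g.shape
(5, 2)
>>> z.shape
(5, 2)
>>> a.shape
(2,)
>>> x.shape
(3, 2, 5)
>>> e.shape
(2, 2)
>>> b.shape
(2, 5)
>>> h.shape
(2, 2)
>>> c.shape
(5, 2)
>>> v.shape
(2, 2, 5)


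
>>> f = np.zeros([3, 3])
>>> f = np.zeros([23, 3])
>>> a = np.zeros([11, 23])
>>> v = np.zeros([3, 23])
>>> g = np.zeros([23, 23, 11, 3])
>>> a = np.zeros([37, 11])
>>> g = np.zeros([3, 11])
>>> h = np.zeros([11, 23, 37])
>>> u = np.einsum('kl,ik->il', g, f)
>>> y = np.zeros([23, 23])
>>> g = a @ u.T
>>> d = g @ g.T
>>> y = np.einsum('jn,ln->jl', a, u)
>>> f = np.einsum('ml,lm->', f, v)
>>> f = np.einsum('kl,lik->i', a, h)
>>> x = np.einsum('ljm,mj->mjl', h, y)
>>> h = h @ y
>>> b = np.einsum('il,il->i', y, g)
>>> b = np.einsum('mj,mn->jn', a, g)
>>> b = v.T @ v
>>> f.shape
(23,)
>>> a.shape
(37, 11)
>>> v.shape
(3, 23)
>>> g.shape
(37, 23)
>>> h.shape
(11, 23, 23)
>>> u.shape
(23, 11)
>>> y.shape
(37, 23)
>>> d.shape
(37, 37)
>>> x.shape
(37, 23, 11)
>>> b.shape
(23, 23)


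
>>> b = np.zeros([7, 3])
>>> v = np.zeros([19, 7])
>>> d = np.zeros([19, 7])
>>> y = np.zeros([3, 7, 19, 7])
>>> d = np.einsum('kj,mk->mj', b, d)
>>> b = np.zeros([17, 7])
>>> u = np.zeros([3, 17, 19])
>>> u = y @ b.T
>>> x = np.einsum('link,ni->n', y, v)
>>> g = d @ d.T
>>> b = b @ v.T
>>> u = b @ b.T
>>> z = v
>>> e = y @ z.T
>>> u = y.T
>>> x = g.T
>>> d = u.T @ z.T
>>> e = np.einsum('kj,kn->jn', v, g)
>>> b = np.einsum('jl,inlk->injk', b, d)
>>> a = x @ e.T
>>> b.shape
(3, 7, 17, 19)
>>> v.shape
(19, 7)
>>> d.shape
(3, 7, 19, 19)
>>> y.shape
(3, 7, 19, 7)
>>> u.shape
(7, 19, 7, 3)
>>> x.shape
(19, 19)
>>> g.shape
(19, 19)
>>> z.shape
(19, 7)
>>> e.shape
(7, 19)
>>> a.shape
(19, 7)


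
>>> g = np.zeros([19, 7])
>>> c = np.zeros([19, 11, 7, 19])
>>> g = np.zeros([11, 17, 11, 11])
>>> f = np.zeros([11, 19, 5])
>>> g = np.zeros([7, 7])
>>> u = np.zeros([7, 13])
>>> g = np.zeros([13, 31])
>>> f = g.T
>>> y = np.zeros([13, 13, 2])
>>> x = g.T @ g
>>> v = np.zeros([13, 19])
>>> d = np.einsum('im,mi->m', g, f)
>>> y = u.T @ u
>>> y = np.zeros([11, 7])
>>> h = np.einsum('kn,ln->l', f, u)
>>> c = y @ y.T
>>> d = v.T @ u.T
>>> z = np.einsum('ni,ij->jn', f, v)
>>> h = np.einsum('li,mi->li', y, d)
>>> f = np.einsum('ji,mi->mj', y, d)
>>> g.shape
(13, 31)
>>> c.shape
(11, 11)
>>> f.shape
(19, 11)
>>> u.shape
(7, 13)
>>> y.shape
(11, 7)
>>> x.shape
(31, 31)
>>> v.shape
(13, 19)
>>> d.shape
(19, 7)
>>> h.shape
(11, 7)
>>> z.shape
(19, 31)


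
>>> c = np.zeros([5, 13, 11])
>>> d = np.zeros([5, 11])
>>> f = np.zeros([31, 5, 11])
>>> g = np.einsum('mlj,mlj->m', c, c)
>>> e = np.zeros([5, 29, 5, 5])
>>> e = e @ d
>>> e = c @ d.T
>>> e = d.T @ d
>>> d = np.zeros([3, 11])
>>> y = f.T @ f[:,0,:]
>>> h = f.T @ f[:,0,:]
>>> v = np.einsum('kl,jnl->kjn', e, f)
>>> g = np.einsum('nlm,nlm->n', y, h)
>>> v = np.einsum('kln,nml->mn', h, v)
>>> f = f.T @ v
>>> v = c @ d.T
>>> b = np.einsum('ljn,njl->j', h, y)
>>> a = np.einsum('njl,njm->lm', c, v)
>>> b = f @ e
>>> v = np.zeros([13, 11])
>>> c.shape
(5, 13, 11)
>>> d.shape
(3, 11)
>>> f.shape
(11, 5, 11)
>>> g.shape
(11,)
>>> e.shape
(11, 11)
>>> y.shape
(11, 5, 11)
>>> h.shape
(11, 5, 11)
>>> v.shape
(13, 11)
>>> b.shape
(11, 5, 11)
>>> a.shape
(11, 3)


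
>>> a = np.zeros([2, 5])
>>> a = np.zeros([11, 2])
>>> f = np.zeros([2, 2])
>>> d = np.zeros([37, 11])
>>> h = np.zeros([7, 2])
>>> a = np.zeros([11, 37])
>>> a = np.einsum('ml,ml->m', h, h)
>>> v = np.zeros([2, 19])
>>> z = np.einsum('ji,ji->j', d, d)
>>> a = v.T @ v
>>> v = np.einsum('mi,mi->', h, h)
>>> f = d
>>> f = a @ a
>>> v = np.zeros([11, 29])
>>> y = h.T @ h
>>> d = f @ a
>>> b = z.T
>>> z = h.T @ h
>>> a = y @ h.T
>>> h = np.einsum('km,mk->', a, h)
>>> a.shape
(2, 7)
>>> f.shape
(19, 19)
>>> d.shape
(19, 19)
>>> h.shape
()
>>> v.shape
(11, 29)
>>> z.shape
(2, 2)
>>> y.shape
(2, 2)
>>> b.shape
(37,)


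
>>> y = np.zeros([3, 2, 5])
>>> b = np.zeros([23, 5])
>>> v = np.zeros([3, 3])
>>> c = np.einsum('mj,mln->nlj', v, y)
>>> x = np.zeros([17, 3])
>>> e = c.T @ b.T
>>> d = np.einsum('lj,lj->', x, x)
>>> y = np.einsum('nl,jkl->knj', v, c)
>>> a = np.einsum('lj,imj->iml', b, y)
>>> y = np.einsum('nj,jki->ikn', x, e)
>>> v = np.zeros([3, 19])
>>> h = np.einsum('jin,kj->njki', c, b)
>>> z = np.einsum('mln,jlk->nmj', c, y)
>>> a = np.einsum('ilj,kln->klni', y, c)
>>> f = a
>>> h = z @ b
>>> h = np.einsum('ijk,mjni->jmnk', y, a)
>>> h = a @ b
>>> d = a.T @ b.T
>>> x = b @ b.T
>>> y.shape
(23, 2, 17)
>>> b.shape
(23, 5)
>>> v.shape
(3, 19)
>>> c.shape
(5, 2, 3)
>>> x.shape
(23, 23)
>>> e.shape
(3, 2, 23)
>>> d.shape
(23, 3, 2, 23)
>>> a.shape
(5, 2, 3, 23)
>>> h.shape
(5, 2, 3, 5)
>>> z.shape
(3, 5, 23)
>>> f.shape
(5, 2, 3, 23)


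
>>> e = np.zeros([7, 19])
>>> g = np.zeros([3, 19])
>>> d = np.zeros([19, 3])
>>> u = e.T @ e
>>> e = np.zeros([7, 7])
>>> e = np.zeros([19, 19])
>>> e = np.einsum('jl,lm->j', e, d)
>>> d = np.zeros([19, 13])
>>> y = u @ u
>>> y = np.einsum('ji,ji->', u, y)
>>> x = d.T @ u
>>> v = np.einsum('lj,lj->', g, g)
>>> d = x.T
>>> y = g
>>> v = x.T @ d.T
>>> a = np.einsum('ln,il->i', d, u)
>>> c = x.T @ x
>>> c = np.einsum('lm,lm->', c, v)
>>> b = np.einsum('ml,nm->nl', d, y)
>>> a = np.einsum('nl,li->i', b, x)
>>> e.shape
(19,)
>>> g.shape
(3, 19)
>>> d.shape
(19, 13)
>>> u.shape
(19, 19)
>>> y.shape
(3, 19)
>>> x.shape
(13, 19)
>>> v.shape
(19, 19)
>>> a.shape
(19,)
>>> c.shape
()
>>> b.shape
(3, 13)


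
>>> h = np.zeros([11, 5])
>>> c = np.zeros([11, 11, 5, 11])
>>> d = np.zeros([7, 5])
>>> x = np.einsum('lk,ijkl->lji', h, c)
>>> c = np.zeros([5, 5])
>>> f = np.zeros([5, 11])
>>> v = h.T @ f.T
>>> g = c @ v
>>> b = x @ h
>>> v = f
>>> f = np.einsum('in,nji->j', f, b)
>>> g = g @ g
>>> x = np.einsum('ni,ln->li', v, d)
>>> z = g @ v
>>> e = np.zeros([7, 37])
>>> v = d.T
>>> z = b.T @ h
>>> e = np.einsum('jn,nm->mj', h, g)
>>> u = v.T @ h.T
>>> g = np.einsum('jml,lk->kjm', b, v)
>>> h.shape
(11, 5)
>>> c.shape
(5, 5)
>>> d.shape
(7, 5)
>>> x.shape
(7, 11)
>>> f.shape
(11,)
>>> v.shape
(5, 7)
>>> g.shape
(7, 11, 11)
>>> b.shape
(11, 11, 5)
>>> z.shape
(5, 11, 5)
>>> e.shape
(5, 11)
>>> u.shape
(7, 11)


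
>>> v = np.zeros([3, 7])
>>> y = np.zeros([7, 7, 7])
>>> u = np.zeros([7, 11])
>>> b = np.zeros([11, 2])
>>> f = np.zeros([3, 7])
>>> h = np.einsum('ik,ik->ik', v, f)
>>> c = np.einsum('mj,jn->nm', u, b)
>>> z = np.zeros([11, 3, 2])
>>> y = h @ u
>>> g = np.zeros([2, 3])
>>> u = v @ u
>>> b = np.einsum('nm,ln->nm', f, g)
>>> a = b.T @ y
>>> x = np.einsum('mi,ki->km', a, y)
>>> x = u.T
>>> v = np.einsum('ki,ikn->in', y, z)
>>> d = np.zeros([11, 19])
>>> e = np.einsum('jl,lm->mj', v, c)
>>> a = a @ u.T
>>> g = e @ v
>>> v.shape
(11, 2)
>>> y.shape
(3, 11)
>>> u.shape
(3, 11)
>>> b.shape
(3, 7)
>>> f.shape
(3, 7)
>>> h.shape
(3, 7)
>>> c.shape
(2, 7)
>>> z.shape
(11, 3, 2)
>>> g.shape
(7, 2)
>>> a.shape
(7, 3)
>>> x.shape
(11, 3)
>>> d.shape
(11, 19)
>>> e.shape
(7, 11)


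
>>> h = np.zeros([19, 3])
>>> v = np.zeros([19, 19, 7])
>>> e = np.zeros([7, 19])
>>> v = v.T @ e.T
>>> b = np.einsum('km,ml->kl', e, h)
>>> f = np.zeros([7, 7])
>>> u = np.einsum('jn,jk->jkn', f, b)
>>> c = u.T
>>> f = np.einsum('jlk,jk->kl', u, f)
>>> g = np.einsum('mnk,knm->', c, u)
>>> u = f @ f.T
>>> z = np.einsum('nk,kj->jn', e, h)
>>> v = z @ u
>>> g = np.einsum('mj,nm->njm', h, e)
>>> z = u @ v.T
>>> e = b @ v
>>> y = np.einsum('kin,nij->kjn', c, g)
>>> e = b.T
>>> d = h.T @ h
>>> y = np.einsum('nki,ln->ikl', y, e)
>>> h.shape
(19, 3)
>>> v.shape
(3, 7)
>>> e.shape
(3, 7)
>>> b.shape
(7, 3)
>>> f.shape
(7, 3)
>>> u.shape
(7, 7)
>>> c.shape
(7, 3, 7)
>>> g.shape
(7, 3, 19)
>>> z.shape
(7, 3)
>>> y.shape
(7, 19, 3)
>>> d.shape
(3, 3)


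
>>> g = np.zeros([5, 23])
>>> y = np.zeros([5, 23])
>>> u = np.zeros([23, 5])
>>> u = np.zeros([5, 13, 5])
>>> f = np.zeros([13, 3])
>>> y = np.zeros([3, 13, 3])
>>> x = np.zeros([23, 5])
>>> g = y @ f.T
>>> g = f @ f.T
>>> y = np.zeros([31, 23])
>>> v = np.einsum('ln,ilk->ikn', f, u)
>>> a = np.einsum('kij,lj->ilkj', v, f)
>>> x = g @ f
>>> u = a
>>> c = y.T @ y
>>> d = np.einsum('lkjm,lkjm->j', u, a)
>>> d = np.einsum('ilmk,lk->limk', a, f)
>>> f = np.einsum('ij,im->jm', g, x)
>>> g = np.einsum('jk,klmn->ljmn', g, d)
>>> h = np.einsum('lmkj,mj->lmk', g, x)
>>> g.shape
(5, 13, 5, 3)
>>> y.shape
(31, 23)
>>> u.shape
(5, 13, 5, 3)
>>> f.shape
(13, 3)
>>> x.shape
(13, 3)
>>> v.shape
(5, 5, 3)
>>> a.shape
(5, 13, 5, 3)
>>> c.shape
(23, 23)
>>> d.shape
(13, 5, 5, 3)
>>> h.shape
(5, 13, 5)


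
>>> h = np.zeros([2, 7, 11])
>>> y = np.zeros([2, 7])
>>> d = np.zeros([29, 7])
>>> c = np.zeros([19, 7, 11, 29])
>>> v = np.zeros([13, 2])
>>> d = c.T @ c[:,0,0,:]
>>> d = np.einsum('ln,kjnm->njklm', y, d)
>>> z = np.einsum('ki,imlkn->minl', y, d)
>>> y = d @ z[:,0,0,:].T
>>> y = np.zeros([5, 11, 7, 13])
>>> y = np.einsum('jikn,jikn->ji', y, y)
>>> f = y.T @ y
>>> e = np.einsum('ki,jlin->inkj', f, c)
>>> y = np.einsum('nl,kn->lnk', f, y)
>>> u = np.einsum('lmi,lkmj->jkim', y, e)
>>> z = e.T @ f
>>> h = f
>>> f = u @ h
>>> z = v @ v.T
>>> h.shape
(11, 11)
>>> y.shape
(11, 11, 5)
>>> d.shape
(7, 11, 29, 2, 29)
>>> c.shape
(19, 7, 11, 29)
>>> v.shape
(13, 2)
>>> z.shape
(13, 13)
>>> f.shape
(19, 29, 5, 11)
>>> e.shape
(11, 29, 11, 19)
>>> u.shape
(19, 29, 5, 11)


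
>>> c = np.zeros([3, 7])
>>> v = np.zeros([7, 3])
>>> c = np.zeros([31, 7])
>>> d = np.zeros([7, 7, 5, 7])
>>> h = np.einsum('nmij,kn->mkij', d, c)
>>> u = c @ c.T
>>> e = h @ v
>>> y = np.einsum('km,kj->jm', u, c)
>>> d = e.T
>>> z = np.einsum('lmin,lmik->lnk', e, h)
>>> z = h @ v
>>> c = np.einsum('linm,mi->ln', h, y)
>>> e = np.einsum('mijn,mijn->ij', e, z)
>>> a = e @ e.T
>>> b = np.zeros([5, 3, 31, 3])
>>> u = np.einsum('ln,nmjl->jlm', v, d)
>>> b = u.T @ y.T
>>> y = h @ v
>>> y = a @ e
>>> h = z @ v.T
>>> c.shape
(7, 5)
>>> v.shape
(7, 3)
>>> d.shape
(3, 5, 31, 7)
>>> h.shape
(7, 31, 5, 7)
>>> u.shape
(31, 7, 5)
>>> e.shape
(31, 5)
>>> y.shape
(31, 5)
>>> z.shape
(7, 31, 5, 3)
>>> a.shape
(31, 31)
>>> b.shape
(5, 7, 7)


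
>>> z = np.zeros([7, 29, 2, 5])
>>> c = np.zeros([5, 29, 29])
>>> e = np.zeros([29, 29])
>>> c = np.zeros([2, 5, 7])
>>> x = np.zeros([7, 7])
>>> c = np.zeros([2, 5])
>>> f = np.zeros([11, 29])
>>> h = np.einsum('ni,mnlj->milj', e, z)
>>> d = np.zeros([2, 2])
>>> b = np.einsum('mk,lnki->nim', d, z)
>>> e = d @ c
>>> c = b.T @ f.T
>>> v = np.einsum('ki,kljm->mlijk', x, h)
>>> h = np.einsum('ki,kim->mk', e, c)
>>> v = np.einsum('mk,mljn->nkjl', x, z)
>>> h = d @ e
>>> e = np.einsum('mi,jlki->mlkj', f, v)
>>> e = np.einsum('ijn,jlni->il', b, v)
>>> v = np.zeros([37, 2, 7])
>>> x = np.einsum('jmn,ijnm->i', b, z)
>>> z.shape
(7, 29, 2, 5)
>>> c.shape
(2, 5, 11)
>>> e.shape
(29, 7)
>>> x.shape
(7,)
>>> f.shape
(11, 29)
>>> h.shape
(2, 5)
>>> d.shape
(2, 2)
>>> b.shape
(29, 5, 2)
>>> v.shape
(37, 2, 7)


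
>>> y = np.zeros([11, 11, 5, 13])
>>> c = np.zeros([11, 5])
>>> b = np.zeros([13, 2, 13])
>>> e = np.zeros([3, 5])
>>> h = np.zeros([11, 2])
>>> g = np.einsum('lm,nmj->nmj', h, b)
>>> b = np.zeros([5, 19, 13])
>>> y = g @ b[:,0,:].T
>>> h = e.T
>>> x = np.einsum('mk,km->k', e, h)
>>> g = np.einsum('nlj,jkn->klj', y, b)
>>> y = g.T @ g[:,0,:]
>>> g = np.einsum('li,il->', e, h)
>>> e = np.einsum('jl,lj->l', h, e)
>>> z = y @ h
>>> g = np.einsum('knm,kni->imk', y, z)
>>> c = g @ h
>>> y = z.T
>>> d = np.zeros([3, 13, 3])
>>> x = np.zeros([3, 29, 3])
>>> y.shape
(3, 2, 5)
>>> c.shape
(3, 5, 3)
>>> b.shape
(5, 19, 13)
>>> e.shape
(3,)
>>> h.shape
(5, 3)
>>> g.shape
(3, 5, 5)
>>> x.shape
(3, 29, 3)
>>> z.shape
(5, 2, 3)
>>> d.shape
(3, 13, 3)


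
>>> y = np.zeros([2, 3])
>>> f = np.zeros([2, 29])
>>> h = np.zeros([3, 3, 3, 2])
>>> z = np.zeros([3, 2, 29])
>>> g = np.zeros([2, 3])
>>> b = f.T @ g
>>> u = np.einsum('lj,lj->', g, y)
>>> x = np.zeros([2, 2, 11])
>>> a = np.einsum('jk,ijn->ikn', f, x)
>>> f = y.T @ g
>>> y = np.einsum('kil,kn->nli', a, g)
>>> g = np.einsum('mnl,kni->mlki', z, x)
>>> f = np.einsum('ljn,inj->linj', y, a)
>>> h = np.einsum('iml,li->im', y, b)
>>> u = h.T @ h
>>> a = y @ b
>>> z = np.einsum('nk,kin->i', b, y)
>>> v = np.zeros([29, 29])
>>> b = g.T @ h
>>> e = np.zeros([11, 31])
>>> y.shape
(3, 11, 29)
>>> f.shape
(3, 2, 29, 11)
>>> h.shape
(3, 11)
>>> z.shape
(11,)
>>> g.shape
(3, 29, 2, 11)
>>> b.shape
(11, 2, 29, 11)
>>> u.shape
(11, 11)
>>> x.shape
(2, 2, 11)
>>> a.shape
(3, 11, 3)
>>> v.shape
(29, 29)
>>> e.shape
(11, 31)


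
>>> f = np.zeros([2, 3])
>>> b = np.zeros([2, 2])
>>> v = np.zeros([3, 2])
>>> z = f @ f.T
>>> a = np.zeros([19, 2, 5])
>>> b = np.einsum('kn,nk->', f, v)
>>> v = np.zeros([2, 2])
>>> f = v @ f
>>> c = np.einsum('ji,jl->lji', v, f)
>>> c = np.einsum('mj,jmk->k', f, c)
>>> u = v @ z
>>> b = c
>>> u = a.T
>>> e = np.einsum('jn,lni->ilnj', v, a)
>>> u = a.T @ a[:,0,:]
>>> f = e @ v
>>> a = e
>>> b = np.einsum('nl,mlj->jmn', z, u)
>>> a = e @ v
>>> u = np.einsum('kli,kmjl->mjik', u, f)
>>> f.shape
(5, 19, 2, 2)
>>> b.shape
(5, 5, 2)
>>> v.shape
(2, 2)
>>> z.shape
(2, 2)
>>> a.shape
(5, 19, 2, 2)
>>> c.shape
(2,)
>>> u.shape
(19, 2, 5, 5)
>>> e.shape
(5, 19, 2, 2)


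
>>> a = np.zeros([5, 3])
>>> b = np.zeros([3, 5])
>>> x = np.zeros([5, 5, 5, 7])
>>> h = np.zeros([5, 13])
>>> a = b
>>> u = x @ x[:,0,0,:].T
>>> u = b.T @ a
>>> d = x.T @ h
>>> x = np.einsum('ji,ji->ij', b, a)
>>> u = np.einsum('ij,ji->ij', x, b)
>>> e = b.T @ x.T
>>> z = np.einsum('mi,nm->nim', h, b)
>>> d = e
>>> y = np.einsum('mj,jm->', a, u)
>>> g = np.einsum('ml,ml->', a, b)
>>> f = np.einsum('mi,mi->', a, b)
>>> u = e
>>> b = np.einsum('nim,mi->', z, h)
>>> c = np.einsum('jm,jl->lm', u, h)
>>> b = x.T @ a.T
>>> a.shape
(3, 5)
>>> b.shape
(3, 3)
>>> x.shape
(5, 3)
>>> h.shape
(5, 13)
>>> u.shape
(5, 5)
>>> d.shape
(5, 5)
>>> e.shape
(5, 5)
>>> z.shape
(3, 13, 5)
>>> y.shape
()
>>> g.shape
()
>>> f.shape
()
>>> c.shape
(13, 5)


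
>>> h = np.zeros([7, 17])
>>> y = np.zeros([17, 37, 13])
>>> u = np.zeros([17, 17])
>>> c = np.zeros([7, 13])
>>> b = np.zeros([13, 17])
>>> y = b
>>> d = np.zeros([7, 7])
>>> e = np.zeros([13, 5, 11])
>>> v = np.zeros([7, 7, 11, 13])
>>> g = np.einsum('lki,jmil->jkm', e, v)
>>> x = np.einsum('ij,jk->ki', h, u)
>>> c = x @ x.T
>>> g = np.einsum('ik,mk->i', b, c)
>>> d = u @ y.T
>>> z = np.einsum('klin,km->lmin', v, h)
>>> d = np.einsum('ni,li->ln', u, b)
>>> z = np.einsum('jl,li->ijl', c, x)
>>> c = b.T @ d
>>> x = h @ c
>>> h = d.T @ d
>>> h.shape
(17, 17)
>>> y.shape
(13, 17)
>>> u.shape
(17, 17)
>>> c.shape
(17, 17)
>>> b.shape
(13, 17)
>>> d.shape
(13, 17)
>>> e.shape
(13, 5, 11)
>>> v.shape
(7, 7, 11, 13)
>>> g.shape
(13,)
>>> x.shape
(7, 17)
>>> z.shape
(7, 17, 17)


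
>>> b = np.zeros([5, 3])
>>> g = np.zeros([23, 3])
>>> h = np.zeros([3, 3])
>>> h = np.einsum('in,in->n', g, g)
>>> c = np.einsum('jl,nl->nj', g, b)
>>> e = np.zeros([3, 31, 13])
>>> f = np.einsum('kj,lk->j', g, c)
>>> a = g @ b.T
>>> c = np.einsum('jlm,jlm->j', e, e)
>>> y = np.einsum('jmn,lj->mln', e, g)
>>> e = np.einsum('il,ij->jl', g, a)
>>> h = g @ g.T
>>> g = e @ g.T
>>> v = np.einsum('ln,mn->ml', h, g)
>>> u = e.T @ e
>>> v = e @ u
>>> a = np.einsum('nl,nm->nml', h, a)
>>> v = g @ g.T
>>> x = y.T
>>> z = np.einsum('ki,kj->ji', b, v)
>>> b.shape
(5, 3)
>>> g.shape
(5, 23)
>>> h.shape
(23, 23)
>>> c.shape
(3,)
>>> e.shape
(5, 3)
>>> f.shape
(3,)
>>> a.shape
(23, 5, 23)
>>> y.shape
(31, 23, 13)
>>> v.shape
(5, 5)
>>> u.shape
(3, 3)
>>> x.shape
(13, 23, 31)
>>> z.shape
(5, 3)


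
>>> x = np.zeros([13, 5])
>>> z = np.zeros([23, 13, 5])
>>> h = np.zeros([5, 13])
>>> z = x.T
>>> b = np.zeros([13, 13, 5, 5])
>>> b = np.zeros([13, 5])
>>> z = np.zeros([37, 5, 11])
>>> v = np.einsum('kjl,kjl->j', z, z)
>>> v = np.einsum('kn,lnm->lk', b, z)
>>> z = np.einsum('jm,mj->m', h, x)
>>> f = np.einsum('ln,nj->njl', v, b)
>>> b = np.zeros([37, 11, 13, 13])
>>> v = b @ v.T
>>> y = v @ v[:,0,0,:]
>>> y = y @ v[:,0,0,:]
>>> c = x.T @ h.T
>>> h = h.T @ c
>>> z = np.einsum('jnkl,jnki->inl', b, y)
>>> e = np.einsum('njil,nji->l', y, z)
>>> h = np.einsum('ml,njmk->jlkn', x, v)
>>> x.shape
(13, 5)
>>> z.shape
(37, 11, 13)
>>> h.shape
(11, 5, 37, 37)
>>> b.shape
(37, 11, 13, 13)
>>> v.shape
(37, 11, 13, 37)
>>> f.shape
(13, 5, 37)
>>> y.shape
(37, 11, 13, 37)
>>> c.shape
(5, 5)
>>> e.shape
(37,)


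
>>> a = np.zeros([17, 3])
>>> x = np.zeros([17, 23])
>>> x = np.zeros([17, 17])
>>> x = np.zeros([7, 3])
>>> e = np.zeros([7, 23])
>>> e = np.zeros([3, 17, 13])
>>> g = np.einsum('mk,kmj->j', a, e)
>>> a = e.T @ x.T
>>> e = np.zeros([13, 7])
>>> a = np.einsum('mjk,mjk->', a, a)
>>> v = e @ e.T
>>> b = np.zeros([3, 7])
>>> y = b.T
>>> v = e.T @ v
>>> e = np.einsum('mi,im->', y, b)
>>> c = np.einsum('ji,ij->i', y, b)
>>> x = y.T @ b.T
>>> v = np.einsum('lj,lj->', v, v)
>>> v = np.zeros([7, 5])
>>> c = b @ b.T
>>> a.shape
()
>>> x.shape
(3, 3)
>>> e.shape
()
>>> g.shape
(13,)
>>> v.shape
(7, 5)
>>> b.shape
(3, 7)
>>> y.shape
(7, 3)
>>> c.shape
(3, 3)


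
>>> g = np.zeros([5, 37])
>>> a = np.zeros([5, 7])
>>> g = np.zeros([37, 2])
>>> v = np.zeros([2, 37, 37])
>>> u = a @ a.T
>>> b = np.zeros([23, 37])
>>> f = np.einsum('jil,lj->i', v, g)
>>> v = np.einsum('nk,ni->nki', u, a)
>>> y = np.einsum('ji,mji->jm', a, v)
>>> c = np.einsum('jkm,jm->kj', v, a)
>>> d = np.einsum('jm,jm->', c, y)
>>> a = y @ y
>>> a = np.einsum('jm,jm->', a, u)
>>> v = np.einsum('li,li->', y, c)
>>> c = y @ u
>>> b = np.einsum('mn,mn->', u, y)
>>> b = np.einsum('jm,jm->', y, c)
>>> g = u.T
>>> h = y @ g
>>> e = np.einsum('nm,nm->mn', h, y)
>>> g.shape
(5, 5)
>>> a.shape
()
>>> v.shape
()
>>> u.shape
(5, 5)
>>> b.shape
()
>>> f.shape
(37,)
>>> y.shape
(5, 5)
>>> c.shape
(5, 5)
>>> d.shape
()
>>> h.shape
(5, 5)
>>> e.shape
(5, 5)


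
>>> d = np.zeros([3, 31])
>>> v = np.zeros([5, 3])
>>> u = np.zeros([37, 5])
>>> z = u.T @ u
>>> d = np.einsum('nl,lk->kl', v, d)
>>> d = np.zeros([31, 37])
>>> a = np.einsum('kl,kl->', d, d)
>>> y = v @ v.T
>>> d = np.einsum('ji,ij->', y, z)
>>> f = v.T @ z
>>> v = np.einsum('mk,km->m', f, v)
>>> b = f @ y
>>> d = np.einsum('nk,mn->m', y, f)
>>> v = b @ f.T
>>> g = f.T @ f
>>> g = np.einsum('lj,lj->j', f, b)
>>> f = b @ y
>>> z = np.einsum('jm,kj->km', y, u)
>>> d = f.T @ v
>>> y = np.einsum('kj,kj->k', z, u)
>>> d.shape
(5, 3)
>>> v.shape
(3, 3)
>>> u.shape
(37, 5)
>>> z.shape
(37, 5)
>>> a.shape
()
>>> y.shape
(37,)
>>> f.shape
(3, 5)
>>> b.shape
(3, 5)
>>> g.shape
(5,)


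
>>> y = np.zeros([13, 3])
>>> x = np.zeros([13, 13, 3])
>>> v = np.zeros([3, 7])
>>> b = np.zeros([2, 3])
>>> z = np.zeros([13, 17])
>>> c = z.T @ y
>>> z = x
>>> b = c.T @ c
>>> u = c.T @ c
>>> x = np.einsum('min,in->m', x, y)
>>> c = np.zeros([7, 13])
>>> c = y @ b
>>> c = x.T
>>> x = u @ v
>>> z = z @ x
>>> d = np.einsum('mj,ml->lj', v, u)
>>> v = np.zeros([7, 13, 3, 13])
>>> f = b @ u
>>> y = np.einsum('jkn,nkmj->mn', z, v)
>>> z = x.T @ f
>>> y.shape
(3, 7)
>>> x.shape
(3, 7)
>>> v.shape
(7, 13, 3, 13)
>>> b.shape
(3, 3)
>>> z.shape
(7, 3)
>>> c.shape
(13,)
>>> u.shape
(3, 3)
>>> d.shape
(3, 7)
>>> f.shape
(3, 3)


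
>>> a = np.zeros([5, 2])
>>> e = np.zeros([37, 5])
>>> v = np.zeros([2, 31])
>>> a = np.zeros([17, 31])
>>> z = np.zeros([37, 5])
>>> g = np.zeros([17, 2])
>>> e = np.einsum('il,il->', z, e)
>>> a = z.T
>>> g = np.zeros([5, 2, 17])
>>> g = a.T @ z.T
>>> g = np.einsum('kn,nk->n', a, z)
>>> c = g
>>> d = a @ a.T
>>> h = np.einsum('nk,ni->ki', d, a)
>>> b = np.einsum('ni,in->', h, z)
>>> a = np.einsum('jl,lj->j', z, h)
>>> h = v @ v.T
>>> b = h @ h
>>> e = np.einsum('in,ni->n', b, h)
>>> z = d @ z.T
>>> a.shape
(37,)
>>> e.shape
(2,)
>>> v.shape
(2, 31)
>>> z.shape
(5, 37)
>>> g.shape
(37,)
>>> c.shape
(37,)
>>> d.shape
(5, 5)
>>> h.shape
(2, 2)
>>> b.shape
(2, 2)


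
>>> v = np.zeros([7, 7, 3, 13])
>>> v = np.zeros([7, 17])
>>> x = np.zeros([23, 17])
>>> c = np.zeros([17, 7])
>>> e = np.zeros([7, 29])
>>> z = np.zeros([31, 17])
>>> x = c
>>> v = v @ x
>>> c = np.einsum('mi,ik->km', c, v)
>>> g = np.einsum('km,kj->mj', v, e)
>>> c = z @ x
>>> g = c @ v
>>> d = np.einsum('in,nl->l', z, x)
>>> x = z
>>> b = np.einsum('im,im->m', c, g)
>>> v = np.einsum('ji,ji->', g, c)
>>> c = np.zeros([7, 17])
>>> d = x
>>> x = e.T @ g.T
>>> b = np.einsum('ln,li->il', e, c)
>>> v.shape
()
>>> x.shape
(29, 31)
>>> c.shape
(7, 17)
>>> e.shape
(7, 29)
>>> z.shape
(31, 17)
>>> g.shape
(31, 7)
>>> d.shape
(31, 17)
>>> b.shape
(17, 7)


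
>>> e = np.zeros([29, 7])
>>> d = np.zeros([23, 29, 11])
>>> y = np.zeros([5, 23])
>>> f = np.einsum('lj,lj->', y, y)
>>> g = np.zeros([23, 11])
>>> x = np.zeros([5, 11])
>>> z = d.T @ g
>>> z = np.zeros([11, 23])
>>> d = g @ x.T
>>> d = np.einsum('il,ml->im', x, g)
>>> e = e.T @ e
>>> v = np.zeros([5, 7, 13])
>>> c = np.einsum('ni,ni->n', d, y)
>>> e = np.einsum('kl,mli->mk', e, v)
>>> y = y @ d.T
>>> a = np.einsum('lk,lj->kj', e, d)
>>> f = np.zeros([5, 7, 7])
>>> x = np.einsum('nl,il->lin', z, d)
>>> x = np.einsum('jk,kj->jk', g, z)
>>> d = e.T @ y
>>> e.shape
(5, 7)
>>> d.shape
(7, 5)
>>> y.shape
(5, 5)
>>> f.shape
(5, 7, 7)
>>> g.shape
(23, 11)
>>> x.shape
(23, 11)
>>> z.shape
(11, 23)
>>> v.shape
(5, 7, 13)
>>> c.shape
(5,)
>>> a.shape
(7, 23)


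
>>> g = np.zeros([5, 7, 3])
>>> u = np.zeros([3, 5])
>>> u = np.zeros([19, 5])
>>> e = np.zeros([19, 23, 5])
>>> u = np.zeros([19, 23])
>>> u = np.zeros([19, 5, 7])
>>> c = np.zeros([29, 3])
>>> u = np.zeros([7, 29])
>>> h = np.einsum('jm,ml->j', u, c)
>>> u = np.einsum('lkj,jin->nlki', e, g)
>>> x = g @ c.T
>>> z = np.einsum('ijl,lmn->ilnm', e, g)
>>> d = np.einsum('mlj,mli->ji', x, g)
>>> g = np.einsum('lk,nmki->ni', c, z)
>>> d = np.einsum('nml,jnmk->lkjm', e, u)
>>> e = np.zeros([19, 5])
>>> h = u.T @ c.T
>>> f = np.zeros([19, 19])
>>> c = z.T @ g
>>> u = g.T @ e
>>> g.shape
(19, 7)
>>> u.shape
(7, 5)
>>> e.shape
(19, 5)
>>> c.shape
(7, 3, 5, 7)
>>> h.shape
(7, 23, 19, 29)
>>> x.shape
(5, 7, 29)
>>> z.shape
(19, 5, 3, 7)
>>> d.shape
(5, 7, 3, 23)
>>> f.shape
(19, 19)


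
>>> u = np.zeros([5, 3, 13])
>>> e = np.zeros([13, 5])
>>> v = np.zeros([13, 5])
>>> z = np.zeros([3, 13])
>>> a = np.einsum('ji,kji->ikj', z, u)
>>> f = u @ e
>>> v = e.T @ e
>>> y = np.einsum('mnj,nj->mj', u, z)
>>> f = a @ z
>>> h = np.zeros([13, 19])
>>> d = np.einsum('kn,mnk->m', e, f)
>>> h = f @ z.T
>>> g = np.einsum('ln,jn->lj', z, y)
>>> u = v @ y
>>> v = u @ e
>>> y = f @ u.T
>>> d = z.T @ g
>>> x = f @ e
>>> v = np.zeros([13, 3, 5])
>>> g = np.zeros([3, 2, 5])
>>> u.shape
(5, 13)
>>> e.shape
(13, 5)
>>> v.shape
(13, 3, 5)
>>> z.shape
(3, 13)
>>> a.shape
(13, 5, 3)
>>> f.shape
(13, 5, 13)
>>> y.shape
(13, 5, 5)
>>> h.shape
(13, 5, 3)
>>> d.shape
(13, 5)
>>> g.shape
(3, 2, 5)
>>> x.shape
(13, 5, 5)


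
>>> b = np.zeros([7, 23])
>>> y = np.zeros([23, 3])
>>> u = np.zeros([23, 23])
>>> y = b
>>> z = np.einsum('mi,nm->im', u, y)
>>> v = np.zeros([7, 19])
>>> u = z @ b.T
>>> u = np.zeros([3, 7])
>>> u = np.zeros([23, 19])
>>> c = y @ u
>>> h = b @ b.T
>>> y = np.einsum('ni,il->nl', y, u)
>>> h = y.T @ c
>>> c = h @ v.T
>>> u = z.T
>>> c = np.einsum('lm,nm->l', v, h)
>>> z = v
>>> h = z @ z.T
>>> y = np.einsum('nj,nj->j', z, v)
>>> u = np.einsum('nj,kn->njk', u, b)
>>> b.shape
(7, 23)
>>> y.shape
(19,)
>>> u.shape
(23, 23, 7)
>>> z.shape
(7, 19)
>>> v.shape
(7, 19)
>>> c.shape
(7,)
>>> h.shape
(7, 7)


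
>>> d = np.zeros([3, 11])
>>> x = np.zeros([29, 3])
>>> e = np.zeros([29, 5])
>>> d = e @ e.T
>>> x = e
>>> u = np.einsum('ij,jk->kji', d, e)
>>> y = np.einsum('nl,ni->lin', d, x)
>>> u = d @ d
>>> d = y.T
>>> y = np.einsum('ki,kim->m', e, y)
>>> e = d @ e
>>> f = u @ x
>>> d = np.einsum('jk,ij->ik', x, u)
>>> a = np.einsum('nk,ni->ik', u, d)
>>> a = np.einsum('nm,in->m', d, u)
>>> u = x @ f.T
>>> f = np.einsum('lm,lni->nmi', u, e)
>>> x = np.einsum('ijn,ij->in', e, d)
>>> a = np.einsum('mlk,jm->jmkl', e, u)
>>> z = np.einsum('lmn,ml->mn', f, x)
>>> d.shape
(29, 5)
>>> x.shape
(29, 5)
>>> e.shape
(29, 5, 5)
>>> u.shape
(29, 29)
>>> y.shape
(29,)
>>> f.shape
(5, 29, 5)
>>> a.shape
(29, 29, 5, 5)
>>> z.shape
(29, 5)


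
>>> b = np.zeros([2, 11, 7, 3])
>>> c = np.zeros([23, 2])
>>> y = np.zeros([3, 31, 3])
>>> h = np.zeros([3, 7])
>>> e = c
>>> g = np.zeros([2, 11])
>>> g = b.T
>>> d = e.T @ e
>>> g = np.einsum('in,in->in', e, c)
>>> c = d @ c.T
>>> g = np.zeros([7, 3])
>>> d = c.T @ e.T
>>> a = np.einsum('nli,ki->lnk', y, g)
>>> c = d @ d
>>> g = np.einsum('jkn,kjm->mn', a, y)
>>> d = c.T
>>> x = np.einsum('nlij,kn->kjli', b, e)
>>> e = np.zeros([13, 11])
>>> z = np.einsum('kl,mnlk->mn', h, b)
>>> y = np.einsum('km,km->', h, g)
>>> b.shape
(2, 11, 7, 3)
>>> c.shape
(23, 23)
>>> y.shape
()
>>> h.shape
(3, 7)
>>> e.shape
(13, 11)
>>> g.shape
(3, 7)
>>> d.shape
(23, 23)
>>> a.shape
(31, 3, 7)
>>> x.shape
(23, 3, 11, 7)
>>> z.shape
(2, 11)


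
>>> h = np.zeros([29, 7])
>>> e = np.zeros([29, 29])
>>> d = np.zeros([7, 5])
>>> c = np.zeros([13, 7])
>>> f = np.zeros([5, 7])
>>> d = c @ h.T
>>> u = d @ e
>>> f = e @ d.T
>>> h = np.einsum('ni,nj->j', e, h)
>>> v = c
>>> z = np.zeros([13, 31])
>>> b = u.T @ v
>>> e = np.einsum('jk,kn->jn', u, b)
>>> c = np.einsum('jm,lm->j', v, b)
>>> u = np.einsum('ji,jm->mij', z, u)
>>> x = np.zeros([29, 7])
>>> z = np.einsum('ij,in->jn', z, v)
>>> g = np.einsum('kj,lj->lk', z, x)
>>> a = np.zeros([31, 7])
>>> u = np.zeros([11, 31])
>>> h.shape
(7,)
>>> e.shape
(13, 7)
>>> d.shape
(13, 29)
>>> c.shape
(13,)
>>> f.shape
(29, 13)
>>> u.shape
(11, 31)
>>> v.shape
(13, 7)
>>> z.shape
(31, 7)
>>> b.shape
(29, 7)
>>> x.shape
(29, 7)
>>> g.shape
(29, 31)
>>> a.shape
(31, 7)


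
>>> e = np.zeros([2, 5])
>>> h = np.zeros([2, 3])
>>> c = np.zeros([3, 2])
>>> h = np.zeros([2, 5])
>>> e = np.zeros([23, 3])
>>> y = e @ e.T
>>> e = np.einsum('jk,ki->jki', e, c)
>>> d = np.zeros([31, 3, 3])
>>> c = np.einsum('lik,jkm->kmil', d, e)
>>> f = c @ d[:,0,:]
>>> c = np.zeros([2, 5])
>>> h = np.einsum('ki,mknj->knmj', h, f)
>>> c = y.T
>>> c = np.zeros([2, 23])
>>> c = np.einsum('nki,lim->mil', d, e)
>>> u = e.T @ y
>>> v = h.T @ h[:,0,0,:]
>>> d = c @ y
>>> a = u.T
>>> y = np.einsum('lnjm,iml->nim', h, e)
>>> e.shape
(23, 3, 2)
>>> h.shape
(2, 3, 3, 3)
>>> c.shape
(2, 3, 23)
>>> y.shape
(3, 23, 3)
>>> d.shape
(2, 3, 23)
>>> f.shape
(3, 2, 3, 3)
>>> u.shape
(2, 3, 23)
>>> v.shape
(3, 3, 3, 3)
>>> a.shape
(23, 3, 2)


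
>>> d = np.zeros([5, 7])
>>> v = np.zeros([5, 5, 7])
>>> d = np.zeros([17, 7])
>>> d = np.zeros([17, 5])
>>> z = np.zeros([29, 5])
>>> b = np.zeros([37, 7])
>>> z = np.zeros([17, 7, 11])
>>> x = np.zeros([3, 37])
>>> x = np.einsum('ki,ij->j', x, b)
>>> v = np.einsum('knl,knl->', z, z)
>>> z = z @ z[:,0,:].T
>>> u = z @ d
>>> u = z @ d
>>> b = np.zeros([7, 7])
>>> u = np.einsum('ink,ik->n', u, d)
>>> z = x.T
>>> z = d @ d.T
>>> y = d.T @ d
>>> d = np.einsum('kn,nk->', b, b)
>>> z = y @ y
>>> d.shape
()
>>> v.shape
()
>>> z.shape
(5, 5)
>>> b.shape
(7, 7)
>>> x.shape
(7,)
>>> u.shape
(7,)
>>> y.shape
(5, 5)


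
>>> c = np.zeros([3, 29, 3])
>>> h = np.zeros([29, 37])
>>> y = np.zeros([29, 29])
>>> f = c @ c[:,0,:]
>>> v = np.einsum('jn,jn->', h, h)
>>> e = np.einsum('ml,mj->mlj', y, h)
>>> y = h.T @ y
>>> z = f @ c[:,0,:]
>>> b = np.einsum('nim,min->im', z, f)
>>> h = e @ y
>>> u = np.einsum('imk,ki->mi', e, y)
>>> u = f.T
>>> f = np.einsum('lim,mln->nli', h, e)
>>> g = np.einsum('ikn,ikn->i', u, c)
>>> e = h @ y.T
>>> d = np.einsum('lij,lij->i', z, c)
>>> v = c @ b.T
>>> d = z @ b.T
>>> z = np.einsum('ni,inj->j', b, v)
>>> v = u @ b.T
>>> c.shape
(3, 29, 3)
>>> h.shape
(29, 29, 29)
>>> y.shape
(37, 29)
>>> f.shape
(37, 29, 29)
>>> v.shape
(3, 29, 29)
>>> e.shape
(29, 29, 37)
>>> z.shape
(29,)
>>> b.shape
(29, 3)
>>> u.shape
(3, 29, 3)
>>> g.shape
(3,)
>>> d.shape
(3, 29, 29)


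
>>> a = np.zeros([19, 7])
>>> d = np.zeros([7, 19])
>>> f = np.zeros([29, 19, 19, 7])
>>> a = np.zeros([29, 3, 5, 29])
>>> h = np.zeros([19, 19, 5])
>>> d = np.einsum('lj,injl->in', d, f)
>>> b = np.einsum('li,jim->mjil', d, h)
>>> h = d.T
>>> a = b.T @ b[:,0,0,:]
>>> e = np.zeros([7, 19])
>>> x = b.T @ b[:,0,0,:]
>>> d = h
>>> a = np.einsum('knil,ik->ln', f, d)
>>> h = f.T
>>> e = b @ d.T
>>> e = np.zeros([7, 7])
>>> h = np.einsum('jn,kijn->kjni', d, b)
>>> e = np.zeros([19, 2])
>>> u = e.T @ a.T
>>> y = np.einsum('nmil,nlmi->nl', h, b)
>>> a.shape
(7, 19)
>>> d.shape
(19, 29)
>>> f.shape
(29, 19, 19, 7)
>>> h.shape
(5, 19, 29, 19)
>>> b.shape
(5, 19, 19, 29)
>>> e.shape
(19, 2)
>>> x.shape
(29, 19, 19, 29)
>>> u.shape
(2, 7)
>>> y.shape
(5, 19)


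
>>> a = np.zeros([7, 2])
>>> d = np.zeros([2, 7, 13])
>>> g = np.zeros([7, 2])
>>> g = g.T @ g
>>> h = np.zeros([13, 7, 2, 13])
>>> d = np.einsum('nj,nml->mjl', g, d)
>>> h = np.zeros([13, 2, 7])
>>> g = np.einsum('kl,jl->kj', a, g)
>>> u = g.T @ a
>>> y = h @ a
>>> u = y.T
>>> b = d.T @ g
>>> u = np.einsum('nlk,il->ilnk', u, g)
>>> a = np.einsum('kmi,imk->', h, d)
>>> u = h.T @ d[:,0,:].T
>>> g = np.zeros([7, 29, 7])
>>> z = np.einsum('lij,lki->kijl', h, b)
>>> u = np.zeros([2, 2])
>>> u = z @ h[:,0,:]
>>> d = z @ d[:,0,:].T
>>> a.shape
()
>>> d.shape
(2, 2, 7, 7)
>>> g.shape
(7, 29, 7)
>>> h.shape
(13, 2, 7)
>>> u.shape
(2, 2, 7, 7)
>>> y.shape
(13, 2, 2)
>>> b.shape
(13, 2, 2)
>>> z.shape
(2, 2, 7, 13)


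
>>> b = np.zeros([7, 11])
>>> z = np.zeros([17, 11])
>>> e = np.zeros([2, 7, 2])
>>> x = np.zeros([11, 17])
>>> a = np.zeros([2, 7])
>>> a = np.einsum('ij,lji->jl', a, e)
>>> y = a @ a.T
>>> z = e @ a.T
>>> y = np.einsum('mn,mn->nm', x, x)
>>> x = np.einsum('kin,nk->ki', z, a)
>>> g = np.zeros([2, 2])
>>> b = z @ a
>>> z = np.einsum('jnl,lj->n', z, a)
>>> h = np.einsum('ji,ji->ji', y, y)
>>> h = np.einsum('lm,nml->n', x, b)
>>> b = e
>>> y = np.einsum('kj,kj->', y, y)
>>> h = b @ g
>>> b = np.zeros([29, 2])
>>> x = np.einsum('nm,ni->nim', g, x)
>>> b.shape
(29, 2)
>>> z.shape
(7,)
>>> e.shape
(2, 7, 2)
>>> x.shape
(2, 7, 2)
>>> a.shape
(7, 2)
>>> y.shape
()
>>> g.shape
(2, 2)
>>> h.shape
(2, 7, 2)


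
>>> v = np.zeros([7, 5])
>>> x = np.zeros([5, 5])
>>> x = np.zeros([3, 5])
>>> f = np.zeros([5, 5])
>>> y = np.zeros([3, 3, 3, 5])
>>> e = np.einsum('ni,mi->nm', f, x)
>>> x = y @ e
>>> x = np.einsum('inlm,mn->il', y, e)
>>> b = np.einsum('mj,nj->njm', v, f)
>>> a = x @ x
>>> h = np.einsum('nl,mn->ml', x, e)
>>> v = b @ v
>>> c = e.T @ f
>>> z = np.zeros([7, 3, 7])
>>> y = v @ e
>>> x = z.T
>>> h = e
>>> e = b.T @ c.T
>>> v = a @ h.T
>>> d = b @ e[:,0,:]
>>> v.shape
(3, 5)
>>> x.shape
(7, 3, 7)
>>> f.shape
(5, 5)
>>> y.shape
(5, 5, 3)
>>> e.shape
(7, 5, 3)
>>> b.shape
(5, 5, 7)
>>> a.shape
(3, 3)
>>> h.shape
(5, 3)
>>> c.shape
(3, 5)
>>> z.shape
(7, 3, 7)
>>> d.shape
(5, 5, 3)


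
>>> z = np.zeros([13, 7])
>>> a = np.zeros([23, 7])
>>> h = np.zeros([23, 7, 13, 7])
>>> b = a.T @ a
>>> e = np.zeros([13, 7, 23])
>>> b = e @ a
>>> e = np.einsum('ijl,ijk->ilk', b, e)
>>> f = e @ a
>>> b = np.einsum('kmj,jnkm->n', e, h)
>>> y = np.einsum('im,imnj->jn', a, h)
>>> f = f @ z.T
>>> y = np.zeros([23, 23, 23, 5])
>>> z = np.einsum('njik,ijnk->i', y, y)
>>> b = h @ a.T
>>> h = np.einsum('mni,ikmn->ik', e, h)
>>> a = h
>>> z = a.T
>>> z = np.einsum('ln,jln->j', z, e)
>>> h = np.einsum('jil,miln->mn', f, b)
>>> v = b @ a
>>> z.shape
(13,)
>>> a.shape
(23, 7)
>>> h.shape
(23, 23)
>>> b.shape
(23, 7, 13, 23)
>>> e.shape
(13, 7, 23)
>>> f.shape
(13, 7, 13)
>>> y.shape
(23, 23, 23, 5)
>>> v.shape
(23, 7, 13, 7)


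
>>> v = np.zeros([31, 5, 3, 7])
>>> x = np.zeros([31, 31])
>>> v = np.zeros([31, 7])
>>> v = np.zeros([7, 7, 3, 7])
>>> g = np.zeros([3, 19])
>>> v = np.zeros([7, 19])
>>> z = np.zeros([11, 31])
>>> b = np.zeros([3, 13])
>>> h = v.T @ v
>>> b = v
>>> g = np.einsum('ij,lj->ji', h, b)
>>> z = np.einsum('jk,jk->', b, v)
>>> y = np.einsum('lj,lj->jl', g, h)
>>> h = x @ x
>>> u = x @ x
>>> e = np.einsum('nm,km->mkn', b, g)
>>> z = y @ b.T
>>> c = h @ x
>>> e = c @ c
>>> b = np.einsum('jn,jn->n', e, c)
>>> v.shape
(7, 19)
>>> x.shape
(31, 31)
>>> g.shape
(19, 19)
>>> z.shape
(19, 7)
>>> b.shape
(31,)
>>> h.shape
(31, 31)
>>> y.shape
(19, 19)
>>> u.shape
(31, 31)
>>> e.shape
(31, 31)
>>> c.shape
(31, 31)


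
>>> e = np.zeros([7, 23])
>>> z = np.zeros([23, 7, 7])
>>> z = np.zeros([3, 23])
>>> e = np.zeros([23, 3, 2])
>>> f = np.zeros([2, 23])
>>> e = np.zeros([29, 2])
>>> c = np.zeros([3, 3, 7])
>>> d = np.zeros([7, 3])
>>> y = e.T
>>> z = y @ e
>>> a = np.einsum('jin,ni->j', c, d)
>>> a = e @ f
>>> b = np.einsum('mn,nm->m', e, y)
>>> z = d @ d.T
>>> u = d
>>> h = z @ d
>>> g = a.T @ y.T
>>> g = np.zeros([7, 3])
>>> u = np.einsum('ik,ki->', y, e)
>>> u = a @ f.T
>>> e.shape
(29, 2)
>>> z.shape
(7, 7)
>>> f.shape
(2, 23)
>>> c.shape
(3, 3, 7)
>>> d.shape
(7, 3)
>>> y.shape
(2, 29)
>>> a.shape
(29, 23)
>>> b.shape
(29,)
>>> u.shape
(29, 2)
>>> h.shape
(7, 3)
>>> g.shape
(7, 3)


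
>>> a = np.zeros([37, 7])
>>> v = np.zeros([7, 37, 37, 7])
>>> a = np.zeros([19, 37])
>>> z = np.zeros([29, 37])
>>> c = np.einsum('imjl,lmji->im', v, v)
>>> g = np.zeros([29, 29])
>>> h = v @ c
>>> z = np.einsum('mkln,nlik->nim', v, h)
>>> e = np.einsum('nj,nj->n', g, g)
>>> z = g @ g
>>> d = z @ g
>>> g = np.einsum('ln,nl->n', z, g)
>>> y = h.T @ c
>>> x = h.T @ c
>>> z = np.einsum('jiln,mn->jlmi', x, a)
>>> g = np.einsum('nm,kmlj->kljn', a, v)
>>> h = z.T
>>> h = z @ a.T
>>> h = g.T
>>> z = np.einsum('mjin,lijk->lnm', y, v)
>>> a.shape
(19, 37)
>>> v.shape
(7, 37, 37, 7)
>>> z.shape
(7, 37, 37)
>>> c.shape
(7, 37)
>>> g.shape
(7, 37, 7, 19)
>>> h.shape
(19, 7, 37, 7)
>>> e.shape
(29,)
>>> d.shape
(29, 29)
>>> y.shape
(37, 37, 37, 37)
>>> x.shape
(37, 37, 37, 37)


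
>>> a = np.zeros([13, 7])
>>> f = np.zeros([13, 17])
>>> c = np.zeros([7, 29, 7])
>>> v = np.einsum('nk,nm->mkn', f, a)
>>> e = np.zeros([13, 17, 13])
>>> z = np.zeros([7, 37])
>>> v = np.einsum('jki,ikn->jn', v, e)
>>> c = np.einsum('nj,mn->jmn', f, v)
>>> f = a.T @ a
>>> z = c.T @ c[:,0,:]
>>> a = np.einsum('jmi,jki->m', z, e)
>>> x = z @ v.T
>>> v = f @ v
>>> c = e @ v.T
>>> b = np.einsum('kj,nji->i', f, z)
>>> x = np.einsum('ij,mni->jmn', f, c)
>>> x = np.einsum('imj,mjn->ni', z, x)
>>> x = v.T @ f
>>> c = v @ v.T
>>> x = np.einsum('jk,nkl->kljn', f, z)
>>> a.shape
(7,)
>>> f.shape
(7, 7)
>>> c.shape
(7, 7)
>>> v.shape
(7, 13)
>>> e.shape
(13, 17, 13)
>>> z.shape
(13, 7, 13)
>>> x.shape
(7, 13, 7, 13)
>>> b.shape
(13,)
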